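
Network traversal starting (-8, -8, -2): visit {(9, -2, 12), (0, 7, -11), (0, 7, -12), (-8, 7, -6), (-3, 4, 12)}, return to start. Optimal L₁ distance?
118
(one optimal route: (-8, -8, -2) → (9, -2, 12) → (-3, 4, 12) → (0, 7, -11) → (0, 7, -12) → (-8, 7, -6) → (-8, -8, -2))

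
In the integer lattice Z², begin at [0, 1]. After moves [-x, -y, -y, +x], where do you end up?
(0, -1)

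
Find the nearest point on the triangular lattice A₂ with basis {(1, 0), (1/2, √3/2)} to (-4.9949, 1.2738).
(-5, 1.732)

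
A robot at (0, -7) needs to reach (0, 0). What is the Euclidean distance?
7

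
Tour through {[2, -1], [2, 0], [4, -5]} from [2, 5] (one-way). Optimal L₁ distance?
12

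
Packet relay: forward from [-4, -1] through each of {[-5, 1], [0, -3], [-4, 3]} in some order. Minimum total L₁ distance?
16
(one optimal route: (-4, -1) → (-5, 1) → (-4, 3) → (0, -3))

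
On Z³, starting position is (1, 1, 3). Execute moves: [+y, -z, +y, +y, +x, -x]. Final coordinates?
(1, 4, 2)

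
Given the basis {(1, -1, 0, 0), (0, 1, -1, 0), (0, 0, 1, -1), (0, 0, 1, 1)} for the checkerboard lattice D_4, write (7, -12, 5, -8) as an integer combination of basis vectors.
7b₁ - 5b₂ + 4b₃ - 4b₄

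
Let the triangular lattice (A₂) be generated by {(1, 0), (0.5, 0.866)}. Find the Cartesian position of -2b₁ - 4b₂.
(-4, -3.464)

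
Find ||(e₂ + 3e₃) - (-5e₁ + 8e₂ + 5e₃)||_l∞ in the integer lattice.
7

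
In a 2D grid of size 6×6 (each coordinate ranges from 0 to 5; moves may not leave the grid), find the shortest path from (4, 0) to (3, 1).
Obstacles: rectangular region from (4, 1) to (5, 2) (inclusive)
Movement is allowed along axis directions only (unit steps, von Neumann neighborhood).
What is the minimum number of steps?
2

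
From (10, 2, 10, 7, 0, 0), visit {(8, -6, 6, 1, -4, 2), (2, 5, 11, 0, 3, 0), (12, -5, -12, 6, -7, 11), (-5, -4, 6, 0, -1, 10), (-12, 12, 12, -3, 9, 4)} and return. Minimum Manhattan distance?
220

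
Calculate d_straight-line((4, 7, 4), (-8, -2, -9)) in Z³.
19.8494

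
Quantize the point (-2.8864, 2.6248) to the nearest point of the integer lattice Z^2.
(-3, 3)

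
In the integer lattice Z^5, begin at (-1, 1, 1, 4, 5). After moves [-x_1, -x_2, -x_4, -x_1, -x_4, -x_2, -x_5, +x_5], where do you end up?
(-3, -1, 1, 2, 5)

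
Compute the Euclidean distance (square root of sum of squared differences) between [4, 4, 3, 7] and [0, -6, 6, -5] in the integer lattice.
16.4012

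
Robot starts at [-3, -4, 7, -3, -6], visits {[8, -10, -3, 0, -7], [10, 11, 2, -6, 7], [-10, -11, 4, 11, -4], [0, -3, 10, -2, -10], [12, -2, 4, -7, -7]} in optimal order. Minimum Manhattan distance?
153
(one optimal route: (-3, -4, 7, -3, -6) → (0, -3, 10, -2, -10) → (-10, -11, 4, 11, -4) → (8, -10, -3, 0, -7) → (12, -2, 4, -7, -7) → (10, 11, 2, -6, 7))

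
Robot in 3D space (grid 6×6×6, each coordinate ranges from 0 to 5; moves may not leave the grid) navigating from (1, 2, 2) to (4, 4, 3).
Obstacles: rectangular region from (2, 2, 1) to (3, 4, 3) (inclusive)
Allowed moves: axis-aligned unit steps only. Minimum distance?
8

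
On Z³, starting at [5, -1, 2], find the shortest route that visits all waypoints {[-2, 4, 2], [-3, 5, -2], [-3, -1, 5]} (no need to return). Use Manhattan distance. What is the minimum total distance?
26
(one optimal route: (5, -1, 2) → (-3, -1, 5) → (-2, 4, 2) → (-3, 5, -2))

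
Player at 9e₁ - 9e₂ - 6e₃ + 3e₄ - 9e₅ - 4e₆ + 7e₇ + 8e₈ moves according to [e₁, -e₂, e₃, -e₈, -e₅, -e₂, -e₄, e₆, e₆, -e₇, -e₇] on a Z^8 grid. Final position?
(10, -11, -5, 2, -10, -2, 5, 7)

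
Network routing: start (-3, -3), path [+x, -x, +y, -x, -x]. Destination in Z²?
(-5, -2)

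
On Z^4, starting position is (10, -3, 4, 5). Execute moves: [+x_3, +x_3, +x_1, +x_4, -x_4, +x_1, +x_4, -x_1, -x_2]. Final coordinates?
(11, -4, 6, 6)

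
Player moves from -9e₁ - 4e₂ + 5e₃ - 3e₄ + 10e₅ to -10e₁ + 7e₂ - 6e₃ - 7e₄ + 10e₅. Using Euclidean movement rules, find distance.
16.0935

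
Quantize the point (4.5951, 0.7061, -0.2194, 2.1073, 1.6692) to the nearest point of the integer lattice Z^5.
(5, 1, 0, 2, 2)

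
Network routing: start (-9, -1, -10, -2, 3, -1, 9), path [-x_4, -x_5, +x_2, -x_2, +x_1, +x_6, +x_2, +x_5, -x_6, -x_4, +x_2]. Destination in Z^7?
(-8, 1, -10, -4, 3, -1, 9)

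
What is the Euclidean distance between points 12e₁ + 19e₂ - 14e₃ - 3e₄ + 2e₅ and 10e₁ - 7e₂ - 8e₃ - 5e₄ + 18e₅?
31.241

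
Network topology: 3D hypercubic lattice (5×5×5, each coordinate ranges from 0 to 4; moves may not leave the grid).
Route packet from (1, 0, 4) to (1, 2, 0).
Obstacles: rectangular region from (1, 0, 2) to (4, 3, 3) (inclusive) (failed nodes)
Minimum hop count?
8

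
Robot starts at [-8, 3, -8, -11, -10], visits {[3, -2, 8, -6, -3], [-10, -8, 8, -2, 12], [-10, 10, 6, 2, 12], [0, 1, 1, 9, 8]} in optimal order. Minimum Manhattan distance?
141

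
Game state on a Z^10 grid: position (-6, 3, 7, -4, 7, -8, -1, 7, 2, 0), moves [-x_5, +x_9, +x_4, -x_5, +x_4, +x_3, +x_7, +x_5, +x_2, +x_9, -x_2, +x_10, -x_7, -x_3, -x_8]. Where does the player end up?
(-6, 3, 7, -2, 6, -8, -1, 6, 4, 1)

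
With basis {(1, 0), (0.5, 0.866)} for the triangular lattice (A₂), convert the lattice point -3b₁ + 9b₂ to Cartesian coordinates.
(1.5, 7.794)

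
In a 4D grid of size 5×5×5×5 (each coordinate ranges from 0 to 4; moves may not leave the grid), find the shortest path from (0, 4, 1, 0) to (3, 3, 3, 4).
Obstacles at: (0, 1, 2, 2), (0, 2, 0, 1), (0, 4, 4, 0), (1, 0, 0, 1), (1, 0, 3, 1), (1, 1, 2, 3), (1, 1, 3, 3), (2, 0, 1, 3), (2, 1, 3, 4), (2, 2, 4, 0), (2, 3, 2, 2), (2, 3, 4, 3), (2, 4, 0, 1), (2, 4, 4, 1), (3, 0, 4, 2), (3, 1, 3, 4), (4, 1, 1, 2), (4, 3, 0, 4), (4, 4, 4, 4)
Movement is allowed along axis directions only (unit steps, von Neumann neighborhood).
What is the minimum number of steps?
10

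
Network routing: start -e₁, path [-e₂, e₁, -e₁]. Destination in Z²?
(-1, -1)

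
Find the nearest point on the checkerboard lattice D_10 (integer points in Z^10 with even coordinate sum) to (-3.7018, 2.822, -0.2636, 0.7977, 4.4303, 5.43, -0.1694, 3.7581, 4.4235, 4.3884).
(-4, 3, 0, 1, 5, 5, 0, 4, 4, 4)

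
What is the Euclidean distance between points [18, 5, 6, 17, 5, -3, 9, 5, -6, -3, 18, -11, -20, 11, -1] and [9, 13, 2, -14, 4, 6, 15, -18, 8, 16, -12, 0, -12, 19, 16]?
61.3514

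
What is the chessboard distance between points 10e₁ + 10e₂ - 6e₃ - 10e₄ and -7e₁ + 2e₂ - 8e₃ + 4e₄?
17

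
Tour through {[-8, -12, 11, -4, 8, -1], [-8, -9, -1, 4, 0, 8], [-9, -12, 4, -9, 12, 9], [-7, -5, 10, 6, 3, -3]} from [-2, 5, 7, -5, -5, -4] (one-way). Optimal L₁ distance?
126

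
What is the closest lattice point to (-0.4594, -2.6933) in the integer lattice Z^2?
(0, -3)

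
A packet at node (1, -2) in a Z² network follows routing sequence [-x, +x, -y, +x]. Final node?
(2, -3)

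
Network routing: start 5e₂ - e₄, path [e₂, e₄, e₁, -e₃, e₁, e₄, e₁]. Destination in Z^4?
(3, 6, -1, 1)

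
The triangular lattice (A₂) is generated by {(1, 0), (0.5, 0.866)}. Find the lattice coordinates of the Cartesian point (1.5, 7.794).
-3b₁ + 9b₂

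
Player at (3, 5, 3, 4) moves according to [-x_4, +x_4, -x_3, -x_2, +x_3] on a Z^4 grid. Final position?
(3, 4, 3, 4)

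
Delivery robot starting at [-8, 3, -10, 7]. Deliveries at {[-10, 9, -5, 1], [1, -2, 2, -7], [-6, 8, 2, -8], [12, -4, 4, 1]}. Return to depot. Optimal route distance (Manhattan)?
128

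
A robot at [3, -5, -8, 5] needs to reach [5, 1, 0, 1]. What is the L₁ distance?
20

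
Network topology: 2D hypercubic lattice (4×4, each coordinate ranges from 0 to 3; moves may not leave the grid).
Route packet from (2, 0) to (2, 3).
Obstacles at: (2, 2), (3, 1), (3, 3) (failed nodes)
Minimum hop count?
5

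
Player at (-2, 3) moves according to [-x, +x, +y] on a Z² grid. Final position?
(-2, 4)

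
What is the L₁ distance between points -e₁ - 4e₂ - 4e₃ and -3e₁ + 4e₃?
14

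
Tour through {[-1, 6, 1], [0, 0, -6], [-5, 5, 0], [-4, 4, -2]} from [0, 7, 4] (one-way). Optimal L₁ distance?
27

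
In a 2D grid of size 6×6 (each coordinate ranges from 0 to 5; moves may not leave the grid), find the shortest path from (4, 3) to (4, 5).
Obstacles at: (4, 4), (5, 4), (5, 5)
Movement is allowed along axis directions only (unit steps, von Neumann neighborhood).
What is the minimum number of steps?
4
(one shortest path: (4, 3) → (3, 3) → (3, 4) → (3, 5) → (4, 5))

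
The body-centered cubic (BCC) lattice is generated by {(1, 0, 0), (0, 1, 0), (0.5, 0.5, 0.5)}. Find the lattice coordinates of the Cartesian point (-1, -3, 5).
-6b₁ - 8b₂ + 10b₃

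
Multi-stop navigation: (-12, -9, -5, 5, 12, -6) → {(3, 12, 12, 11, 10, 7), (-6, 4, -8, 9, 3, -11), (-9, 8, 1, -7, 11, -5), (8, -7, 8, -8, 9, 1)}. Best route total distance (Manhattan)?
188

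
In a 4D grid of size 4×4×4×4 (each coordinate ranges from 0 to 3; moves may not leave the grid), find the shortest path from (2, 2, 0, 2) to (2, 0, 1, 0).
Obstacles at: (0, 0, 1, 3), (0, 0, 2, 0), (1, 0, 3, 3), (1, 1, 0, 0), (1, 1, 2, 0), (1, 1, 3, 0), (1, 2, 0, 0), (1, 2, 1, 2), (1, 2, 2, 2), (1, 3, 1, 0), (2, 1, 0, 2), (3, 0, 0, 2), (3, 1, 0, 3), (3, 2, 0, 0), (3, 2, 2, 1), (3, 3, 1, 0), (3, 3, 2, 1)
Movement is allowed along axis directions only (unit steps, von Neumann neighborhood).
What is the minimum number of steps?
5
(one shortest path: (2, 2, 0, 2) → (2, 2, 1, 2) → (2, 1, 1, 2) → (2, 0, 1, 2) → (2, 0, 1, 1) → (2, 0, 1, 0))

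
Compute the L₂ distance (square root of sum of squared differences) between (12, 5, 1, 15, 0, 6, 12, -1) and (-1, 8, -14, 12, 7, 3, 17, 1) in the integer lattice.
22.3383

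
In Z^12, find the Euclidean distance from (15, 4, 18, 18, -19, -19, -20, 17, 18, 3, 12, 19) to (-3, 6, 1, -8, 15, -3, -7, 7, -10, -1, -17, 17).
67.9632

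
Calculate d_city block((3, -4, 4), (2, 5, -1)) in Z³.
15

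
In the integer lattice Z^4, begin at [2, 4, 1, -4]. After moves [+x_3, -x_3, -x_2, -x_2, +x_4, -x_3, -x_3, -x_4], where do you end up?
(2, 2, -1, -4)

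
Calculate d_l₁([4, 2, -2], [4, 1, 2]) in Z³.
5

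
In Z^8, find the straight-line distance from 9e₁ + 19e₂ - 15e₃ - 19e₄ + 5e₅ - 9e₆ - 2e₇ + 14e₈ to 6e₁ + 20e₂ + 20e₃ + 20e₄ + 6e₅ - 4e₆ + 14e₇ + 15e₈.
55.1271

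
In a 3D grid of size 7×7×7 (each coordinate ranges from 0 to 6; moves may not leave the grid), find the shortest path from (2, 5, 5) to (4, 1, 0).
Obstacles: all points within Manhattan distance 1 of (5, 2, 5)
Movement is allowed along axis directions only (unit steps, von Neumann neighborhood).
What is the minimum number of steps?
11
(one shortest path: (2, 5, 5) → (3, 5, 5) → (4, 5, 5) → (4, 4, 5) → (4, 3, 5) → (4, 3, 4) → (4, 2, 4) → (4, 1, 4) → (4, 1, 3) → (4, 1, 2) → (4, 1, 1) → (4, 1, 0))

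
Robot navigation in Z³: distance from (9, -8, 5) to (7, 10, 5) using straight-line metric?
18.1108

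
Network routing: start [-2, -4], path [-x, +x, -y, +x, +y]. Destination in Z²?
(-1, -4)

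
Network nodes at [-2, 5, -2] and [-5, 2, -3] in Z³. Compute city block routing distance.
7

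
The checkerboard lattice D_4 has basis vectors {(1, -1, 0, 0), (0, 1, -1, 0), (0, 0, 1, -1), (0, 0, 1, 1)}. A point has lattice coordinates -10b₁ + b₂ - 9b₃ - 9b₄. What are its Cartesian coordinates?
(-10, 11, -19, 0)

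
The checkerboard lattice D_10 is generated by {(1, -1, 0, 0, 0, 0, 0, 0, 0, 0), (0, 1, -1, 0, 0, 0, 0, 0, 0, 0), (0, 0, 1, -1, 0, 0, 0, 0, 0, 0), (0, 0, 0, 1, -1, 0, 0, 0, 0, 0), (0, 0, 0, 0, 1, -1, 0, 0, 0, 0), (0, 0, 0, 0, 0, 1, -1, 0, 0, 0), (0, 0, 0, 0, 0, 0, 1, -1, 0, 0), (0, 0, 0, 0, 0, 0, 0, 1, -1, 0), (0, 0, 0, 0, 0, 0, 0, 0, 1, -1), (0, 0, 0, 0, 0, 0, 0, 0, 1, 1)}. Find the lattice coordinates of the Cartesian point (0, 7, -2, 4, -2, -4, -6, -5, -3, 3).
7b₂ + 5b₃ + 9b₄ + 7b₅ + 3b₆ - 3b₇ - 8b₈ - 7b₉ - 4b₁₀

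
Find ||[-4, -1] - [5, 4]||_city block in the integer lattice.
14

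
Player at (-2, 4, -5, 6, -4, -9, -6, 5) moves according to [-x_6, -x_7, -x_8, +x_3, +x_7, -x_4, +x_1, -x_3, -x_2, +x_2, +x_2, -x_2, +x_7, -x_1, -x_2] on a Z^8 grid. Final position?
(-2, 3, -5, 5, -4, -10, -5, 4)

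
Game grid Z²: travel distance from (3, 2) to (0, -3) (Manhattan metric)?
8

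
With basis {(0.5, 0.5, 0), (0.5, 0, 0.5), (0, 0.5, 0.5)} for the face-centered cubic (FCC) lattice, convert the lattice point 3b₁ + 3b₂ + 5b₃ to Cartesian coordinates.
(3, 4, 4)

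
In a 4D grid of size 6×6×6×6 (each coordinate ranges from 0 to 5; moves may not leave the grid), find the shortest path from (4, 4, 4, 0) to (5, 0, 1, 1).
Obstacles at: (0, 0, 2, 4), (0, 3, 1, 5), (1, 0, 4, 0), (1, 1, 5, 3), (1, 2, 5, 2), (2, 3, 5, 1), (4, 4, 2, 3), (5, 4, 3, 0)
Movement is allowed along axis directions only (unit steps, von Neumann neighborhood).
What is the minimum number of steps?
9
(one shortest path: (4, 4, 4, 0) → (5, 4, 4, 0) → (5, 3, 4, 0) → (5, 2, 4, 0) → (5, 1, 4, 0) → (5, 0, 4, 0) → (5, 0, 3, 0) → (5, 0, 2, 0) → (5, 0, 1, 0) → (5, 0, 1, 1))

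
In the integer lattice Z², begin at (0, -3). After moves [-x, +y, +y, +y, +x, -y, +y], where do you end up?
(0, 0)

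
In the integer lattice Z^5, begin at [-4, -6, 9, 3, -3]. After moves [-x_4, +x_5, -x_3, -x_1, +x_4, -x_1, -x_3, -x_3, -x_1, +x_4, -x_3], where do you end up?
(-7, -6, 5, 4, -2)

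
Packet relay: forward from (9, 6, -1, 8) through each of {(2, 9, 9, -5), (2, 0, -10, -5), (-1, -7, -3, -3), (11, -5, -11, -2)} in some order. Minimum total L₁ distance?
102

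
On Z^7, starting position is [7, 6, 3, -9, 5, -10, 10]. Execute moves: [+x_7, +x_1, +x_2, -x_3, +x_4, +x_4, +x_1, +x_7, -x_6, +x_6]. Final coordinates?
(9, 7, 2, -7, 5, -10, 12)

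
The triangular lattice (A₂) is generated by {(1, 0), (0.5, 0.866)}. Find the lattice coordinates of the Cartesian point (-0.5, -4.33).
2b₁ - 5b₂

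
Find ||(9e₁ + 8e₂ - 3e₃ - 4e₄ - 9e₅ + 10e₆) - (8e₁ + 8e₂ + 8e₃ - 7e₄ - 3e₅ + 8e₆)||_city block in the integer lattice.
23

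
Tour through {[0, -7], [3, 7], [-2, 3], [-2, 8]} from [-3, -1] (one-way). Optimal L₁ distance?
32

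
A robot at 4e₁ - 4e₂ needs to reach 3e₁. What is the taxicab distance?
5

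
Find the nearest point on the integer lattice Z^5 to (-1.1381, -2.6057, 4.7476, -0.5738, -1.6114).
(-1, -3, 5, -1, -2)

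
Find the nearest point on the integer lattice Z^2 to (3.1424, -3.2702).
(3, -3)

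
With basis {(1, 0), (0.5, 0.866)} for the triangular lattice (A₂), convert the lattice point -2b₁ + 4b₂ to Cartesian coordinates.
(0, 3.464)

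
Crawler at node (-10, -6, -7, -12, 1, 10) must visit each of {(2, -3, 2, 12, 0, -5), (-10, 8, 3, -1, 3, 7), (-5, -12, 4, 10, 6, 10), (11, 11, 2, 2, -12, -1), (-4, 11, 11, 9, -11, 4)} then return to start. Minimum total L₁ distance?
260
(one optimal route: (-10, -6, -7, -12, 1, 10) → (-10, 8, 3, -1, 3, 7) → (-4, 11, 11, 9, -11, 4) → (11, 11, 2, 2, -12, -1) → (2, -3, 2, 12, 0, -5) → (-5, -12, 4, 10, 6, 10) → (-10, -6, -7, -12, 1, 10))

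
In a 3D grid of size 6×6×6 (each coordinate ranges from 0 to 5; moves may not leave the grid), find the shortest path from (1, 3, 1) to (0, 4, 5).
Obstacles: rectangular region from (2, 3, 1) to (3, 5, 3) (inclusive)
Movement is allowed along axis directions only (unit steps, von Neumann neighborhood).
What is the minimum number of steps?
6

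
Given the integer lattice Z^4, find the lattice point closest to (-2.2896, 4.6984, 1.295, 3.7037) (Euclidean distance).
(-2, 5, 1, 4)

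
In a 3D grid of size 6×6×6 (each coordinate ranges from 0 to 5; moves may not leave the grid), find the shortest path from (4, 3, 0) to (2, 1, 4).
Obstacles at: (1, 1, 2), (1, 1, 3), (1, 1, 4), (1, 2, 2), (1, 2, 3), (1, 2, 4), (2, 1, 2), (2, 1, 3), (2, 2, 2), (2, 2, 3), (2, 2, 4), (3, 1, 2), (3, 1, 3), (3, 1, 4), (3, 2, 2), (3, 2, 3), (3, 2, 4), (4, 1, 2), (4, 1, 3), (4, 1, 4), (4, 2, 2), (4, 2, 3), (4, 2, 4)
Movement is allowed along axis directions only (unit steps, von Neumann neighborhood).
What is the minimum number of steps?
10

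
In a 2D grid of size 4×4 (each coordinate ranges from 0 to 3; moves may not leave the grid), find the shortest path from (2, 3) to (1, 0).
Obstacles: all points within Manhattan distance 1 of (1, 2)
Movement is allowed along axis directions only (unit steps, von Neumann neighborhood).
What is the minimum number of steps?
6
(one shortest path: (2, 3) → (3, 3) → (3, 2) → (3, 1) → (2, 1) → (2, 0) → (1, 0))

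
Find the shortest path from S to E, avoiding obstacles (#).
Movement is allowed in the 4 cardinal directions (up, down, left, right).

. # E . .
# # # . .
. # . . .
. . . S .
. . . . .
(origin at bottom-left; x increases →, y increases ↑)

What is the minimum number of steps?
4
(one shortest path: (3, 1) → (3, 2) → (3, 3) → (3, 4) → (2, 4))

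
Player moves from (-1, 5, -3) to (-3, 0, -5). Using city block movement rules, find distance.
9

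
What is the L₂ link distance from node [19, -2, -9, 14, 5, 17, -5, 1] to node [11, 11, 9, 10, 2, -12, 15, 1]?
42.6966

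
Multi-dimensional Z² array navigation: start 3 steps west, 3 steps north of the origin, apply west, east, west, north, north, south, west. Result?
(-5, 4)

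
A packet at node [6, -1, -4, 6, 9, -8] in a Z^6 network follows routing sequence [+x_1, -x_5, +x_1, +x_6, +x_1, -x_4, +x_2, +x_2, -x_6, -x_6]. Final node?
(9, 1, -4, 5, 8, -9)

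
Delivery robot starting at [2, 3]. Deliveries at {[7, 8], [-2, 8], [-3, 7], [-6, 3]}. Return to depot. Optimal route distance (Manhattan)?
36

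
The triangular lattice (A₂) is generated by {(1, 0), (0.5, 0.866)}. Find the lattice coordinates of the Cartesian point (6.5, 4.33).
4b₁ + 5b₂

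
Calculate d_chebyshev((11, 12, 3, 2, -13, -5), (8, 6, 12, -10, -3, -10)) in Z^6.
12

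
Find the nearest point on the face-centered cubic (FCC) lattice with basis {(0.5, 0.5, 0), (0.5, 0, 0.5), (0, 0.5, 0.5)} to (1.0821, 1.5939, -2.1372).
(1, 1.5, -2.5)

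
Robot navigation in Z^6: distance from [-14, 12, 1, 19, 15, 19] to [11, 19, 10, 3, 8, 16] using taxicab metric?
67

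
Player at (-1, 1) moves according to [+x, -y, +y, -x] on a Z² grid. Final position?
(-1, 1)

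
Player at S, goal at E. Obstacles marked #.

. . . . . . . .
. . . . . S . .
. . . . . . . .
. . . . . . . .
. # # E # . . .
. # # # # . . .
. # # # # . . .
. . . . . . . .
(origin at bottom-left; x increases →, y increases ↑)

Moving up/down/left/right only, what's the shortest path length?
5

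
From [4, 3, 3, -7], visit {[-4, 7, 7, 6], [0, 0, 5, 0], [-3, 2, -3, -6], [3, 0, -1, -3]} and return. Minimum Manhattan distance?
86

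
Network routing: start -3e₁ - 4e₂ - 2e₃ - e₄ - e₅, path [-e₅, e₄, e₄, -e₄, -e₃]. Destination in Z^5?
(-3, -4, -3, 0, -2)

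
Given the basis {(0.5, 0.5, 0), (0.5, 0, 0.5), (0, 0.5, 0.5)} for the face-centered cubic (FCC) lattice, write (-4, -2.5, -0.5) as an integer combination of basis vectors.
-6b₁ - 2b₂ + b₃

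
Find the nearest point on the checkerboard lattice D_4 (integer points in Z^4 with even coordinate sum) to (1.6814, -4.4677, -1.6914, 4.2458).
(2, -4, -2, 4)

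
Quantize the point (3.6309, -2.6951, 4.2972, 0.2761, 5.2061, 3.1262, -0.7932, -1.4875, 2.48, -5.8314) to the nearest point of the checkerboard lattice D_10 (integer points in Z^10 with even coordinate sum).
(4, -3, 4, 0, 5, 3, -1, -2, 2, -6)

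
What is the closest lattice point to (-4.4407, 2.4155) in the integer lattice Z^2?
(-4, 2)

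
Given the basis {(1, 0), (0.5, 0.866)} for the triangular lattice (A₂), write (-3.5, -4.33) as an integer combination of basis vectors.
-b₁ - 5b₂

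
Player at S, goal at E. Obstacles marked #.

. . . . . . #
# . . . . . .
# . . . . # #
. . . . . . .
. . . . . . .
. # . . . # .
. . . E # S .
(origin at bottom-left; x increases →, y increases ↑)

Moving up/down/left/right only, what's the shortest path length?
8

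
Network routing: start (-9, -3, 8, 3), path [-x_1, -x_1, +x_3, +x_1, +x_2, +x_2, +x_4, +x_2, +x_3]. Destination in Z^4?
(-10, 0, 10, 4)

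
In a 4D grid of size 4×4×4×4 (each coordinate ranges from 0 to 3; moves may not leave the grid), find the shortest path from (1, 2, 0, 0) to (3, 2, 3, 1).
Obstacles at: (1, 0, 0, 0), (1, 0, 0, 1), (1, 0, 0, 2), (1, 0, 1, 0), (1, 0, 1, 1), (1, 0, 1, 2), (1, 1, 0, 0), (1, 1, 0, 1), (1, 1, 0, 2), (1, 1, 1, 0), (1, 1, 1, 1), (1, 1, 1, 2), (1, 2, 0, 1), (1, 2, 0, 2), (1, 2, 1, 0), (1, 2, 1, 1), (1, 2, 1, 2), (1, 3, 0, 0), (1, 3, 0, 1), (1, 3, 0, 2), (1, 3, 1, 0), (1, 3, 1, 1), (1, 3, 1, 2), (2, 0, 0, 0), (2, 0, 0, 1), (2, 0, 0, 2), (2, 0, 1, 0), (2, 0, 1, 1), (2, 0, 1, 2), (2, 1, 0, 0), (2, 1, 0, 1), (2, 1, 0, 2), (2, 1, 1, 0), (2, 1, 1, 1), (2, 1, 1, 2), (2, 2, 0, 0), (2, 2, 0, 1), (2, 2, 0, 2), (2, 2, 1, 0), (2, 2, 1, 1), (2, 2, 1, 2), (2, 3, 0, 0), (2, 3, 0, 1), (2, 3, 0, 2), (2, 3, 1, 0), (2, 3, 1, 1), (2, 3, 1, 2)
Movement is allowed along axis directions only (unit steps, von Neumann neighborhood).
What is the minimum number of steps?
8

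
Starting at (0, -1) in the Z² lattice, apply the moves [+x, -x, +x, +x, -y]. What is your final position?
(2, -2)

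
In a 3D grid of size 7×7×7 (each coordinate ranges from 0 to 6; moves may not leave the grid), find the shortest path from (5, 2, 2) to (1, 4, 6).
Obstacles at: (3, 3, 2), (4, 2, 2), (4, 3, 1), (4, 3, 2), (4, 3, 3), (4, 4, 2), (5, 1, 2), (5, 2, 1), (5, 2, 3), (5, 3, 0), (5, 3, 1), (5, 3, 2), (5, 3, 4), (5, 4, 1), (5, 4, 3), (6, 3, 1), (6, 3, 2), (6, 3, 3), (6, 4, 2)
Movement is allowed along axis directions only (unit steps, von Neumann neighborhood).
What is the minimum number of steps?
12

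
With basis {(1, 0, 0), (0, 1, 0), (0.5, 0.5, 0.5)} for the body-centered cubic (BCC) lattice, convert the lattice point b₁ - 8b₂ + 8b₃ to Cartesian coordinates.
(5, -4, 4)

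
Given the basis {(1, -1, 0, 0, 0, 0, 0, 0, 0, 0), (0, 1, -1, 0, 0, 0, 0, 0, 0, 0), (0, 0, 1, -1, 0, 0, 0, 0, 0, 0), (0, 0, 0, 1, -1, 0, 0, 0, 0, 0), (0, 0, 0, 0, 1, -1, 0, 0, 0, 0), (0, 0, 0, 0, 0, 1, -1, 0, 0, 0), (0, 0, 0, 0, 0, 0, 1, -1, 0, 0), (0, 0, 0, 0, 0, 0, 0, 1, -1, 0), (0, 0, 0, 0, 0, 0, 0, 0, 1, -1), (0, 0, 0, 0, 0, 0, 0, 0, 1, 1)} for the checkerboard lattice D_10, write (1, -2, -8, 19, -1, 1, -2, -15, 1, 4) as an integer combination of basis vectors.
b₁ - b₂ - 9b₃ + 10b₄ + 9b₅ + 10b₆ + 8b₇ - 7b₈ - 5b₉ - b₁₀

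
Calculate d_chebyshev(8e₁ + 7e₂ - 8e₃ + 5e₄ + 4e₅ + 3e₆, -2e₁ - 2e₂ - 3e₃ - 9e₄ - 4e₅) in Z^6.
14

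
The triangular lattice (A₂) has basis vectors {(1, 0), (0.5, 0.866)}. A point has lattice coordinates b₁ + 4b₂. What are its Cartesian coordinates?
(3, 3.464)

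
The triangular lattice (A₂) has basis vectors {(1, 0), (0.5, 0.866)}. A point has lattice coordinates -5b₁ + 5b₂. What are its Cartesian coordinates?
(-2.5, 4.33)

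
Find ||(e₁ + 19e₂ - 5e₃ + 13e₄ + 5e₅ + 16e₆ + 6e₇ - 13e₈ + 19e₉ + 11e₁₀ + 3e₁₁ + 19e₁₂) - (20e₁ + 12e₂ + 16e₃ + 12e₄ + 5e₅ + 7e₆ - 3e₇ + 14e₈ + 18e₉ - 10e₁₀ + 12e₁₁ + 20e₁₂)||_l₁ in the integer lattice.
125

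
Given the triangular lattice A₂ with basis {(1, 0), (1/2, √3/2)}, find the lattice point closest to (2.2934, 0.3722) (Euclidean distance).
(2, 0)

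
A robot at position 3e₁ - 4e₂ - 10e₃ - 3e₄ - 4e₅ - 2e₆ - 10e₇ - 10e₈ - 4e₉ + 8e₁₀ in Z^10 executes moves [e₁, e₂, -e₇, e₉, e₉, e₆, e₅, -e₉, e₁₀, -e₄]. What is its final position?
(4, -3, -10, -4, -3, -1, -11, -10, -3, 9)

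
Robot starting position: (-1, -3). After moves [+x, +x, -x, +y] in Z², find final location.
(0, -2)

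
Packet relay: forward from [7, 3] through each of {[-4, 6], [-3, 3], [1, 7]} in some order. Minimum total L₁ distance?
20
(one optimal route: (7, 3) → (-3, 3) → (-4, 6) → (1, 7))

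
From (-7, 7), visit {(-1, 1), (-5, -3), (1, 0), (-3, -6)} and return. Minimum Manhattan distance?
42
(one optimal route: (-7, 7) → (-1, 1) → (1, 0) → (-3, -6) → (-5, -3) → (-7, 7))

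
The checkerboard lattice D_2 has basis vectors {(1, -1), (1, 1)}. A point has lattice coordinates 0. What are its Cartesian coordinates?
(0, 0)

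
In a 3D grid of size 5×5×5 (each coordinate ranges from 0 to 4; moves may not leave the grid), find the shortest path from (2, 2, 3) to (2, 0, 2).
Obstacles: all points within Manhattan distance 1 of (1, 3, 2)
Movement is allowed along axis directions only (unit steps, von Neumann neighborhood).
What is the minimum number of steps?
3
(one shortest path: (2, 2, 3) → (2, 1, 3) → (2, 0, 3) → (2, 0, 2))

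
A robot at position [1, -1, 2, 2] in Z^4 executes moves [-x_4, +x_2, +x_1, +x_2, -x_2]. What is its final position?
(2, 0, 2, 1)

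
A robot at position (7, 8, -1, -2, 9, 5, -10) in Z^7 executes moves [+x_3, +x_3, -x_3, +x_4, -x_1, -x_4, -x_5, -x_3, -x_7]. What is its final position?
(6, 8, -1, -2, 8, 5, -11)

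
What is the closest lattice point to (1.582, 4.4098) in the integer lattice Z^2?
(2, 4)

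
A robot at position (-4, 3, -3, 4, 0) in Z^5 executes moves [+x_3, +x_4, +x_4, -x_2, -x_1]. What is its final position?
(-5, 2, -2, 6, 0)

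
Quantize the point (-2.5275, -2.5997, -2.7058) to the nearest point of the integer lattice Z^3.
(-3, -3, -3)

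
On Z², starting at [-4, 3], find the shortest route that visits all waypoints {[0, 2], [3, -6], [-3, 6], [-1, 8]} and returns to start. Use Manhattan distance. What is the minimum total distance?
42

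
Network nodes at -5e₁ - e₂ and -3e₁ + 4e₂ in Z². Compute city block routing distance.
7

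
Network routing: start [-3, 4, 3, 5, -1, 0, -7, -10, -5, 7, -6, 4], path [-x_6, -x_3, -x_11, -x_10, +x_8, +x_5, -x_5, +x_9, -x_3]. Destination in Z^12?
(-3, 4, 1, 5, -1, -1, -7, -9, -4, 6, -7, 4)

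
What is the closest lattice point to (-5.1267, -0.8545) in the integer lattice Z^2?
(-5, -1)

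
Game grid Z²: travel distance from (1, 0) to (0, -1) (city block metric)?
2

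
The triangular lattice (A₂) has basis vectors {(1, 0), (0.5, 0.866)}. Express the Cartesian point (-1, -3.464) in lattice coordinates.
b₁ - 4b₂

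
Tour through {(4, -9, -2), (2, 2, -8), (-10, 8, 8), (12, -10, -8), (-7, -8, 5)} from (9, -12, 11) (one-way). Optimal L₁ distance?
106
(one optimal route: (9, -12, 11) → (12, -10, -8) → (2, 2, -8) → (4, -9, -2) → (-7, -8, 5) → (-10, 8, 8))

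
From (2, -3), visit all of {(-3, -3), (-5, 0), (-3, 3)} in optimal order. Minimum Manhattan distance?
15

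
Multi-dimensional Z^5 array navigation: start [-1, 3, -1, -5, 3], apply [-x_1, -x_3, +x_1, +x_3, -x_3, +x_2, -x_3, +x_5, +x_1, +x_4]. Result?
(0, 4, -3, -4, 4)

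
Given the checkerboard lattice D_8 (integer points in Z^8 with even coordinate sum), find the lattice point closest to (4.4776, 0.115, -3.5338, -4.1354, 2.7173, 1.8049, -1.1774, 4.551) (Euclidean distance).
(5, 0, -4, -4, 3, 2, -1, 5)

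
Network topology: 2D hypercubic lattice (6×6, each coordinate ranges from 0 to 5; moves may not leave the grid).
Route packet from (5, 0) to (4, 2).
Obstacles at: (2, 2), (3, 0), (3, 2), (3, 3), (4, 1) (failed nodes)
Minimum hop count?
3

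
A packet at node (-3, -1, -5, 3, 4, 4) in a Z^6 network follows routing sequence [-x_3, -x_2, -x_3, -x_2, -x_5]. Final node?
(-3, -3, -7, 3, 3, 4)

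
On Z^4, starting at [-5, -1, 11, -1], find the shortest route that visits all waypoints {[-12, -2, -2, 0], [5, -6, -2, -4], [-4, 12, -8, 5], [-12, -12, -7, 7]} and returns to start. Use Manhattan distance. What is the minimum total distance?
152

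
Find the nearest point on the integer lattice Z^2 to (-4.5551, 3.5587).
(-5, 4)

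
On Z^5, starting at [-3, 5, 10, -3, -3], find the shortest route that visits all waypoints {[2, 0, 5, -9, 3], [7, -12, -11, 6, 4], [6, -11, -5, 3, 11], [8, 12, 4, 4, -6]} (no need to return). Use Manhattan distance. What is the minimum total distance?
138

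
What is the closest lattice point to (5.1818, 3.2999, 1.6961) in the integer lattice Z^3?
(5, 3, 2)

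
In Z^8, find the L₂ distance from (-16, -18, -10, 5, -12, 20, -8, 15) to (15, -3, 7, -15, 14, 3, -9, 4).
54.4243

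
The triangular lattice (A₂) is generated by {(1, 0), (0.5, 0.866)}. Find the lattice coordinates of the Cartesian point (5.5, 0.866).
5b₁ + b₂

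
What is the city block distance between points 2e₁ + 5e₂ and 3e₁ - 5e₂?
11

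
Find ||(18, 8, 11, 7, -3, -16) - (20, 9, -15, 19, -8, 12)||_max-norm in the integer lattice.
28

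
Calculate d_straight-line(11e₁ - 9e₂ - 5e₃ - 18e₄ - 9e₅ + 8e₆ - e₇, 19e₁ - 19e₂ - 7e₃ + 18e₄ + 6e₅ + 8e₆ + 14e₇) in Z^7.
43.7493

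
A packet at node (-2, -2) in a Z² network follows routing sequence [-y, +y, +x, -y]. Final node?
(-1, -3)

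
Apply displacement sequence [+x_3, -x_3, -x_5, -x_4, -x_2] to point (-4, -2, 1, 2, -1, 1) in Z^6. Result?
(-4, -3, 1, 1, -2, 1)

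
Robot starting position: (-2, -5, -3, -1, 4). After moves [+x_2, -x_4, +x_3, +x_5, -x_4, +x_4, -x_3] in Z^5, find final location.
(-2, -4, -3, -2, 5)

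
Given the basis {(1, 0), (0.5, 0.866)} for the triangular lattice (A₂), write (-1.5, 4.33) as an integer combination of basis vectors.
-4b₁ + 5b₂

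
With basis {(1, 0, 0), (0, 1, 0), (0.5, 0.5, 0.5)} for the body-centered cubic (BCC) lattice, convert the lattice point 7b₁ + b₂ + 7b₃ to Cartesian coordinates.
(10.5, 4.5, 3.5)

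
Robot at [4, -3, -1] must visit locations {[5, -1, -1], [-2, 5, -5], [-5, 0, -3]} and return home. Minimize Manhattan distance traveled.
44
(one optimal route: (4, -3, -1) → (5, -1, -1) → (-2, 5, -5) → (-5, 0, -3) → (4, -3, -1))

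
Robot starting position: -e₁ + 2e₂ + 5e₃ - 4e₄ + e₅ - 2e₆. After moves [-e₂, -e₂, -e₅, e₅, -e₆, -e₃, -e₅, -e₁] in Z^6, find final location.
(-2, 0, 4, -4, 0, -3)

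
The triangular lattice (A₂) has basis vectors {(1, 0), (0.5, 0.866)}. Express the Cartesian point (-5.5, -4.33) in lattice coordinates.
-3b₁ - 5b₂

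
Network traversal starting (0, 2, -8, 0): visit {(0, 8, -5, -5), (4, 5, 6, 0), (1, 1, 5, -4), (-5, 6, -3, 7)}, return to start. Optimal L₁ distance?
92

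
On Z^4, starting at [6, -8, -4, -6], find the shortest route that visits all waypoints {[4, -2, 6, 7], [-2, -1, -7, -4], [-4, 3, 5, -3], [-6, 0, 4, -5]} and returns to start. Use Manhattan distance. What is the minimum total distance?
100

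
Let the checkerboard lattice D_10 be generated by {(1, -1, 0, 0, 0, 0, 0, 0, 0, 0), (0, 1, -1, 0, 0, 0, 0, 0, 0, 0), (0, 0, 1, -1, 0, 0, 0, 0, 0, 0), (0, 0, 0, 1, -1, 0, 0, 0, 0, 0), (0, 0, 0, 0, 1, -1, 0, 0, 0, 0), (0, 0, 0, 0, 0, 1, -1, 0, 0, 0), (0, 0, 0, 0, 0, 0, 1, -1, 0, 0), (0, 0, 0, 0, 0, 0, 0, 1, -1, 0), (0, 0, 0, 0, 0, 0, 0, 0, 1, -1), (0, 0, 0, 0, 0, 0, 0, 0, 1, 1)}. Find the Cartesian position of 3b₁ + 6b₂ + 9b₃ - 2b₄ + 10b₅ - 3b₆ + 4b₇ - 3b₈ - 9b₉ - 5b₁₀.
(3, 3, 3, -11, 12, -13, 7, -7, -11, 4)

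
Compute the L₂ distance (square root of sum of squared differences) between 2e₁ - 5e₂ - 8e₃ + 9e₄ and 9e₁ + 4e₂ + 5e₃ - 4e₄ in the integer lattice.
21.6333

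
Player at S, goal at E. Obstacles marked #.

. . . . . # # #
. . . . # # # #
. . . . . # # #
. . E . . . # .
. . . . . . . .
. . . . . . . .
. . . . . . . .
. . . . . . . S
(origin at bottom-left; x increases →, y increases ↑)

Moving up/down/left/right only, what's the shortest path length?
9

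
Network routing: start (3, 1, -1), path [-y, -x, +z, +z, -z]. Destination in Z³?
(2, 0, 0)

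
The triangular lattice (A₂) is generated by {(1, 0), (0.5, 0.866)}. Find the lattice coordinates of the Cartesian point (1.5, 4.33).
-b₁ + 5b₂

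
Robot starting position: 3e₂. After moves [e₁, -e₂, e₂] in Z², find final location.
(1, 3)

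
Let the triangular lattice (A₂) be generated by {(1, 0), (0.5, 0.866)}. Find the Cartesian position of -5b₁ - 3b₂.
(-6.5, -2.598)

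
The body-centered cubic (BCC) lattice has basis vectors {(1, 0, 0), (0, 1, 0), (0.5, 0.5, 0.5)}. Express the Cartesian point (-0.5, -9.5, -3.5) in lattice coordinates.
3b₁ - 6b₂ - 7b₃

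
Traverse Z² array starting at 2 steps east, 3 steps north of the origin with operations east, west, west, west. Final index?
(0, 3)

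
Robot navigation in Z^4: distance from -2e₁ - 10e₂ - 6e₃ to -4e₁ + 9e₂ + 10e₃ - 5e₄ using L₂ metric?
25.4165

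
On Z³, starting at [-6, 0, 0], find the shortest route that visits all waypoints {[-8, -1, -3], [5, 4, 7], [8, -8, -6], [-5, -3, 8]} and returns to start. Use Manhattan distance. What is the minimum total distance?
90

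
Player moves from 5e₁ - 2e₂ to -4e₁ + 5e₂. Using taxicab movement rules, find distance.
16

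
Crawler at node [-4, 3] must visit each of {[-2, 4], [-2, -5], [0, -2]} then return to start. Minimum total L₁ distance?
26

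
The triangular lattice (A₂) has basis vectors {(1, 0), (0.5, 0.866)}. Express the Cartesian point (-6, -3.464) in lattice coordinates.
-4b₁ - 4b₂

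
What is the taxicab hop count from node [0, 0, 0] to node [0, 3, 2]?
5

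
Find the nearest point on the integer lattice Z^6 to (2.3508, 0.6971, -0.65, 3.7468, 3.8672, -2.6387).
(2, 1, -1, 4, 4, -3)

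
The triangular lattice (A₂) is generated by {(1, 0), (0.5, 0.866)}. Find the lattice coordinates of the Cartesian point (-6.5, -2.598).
-5b₁ - 3b₂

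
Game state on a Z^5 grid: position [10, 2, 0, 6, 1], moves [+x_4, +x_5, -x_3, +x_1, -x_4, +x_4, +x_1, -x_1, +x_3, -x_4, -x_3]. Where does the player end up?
(11, 2, -1, 6, 2)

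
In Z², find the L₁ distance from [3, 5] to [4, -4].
10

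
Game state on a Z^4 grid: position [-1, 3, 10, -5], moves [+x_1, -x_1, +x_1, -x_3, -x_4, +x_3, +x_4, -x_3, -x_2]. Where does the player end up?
(0, 2, 9, -5)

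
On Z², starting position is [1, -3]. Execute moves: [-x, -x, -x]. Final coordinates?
(-2, -3)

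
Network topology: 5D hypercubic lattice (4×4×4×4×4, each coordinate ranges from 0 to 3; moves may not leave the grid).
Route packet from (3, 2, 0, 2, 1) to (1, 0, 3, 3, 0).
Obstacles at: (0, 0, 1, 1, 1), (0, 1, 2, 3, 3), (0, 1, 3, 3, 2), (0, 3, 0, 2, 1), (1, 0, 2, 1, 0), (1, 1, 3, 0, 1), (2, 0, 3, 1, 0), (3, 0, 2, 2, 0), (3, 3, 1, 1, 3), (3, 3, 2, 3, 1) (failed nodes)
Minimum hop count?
9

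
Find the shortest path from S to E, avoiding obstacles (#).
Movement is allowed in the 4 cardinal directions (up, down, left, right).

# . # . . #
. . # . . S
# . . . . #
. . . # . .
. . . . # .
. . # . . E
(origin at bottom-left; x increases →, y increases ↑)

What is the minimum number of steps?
6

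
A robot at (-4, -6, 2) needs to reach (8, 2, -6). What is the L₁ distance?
28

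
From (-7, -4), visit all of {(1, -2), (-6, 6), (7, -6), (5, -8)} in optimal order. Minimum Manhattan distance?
40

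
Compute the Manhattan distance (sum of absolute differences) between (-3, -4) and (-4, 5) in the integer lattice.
10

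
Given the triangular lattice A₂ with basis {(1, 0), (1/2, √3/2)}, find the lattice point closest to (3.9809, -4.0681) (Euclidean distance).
(3.5, -4.33)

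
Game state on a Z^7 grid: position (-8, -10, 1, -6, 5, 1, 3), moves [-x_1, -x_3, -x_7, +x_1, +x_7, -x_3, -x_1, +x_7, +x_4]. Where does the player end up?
(-9, -10, -1, -5, 5, 1, 4)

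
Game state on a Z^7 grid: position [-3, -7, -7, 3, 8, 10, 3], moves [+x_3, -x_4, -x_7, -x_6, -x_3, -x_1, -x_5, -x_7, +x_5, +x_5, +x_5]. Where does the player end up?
(-4, -7, -7, 2, 10, 9, 1)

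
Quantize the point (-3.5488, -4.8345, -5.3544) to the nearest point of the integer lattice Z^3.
(-4, -5, -5)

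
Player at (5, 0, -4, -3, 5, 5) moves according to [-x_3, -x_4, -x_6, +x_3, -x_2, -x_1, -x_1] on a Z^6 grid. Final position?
(3, -1, -4, -4, 5, 4)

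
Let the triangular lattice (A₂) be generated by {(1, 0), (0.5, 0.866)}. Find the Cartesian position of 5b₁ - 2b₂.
(4, -1.732)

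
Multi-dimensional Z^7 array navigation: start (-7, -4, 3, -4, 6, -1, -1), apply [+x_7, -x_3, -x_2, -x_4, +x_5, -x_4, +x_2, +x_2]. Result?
(-7, -3, 2, -6, 7, -1, 0)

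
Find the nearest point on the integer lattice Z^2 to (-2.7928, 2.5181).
(-3, 3)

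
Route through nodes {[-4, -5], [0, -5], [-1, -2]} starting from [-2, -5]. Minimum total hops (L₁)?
10
(one optimal route: (-2, -5) → (-4, -5) → (0, -5) → (-1, -2))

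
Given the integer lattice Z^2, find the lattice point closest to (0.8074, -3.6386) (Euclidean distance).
(1, -4)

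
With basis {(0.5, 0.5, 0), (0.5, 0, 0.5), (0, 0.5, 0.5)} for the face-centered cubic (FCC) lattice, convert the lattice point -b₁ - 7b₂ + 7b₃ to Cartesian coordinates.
(-4, 3, 0)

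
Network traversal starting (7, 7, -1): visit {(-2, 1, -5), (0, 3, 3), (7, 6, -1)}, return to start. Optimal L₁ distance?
46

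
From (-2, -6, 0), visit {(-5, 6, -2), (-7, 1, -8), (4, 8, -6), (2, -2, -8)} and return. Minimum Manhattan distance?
78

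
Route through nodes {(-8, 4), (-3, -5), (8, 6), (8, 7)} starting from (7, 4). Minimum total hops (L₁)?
37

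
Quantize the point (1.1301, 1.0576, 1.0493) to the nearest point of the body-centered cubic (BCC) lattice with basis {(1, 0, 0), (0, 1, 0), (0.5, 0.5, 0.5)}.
(1, 1, 1)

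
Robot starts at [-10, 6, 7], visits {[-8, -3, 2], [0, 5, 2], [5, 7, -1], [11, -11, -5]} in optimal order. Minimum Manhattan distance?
70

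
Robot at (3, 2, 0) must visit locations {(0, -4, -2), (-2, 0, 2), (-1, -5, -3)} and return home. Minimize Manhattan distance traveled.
34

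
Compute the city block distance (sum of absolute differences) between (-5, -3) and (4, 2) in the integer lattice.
14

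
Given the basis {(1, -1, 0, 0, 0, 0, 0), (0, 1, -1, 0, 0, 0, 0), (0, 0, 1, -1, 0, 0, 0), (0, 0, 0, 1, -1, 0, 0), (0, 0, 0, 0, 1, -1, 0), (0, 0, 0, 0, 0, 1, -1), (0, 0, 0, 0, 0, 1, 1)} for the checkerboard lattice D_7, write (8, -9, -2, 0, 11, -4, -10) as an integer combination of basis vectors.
8b₁ - b₂ - 3b₃ - 3b₄ + 8b₅ + 7b₆ - 3b₇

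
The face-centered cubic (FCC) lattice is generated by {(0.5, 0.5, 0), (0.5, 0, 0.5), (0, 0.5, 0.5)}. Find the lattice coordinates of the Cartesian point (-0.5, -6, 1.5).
-8b₁ + 7b₂ - 4b₃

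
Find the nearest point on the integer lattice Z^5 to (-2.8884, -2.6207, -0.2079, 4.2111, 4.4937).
(-3, -3, 0, 4, 4)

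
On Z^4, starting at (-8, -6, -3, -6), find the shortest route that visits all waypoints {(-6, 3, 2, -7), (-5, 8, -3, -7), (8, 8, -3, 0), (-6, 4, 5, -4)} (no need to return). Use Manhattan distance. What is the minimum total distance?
60
(one optimal route: (-8, -6, -3, -6) → (-6, 3, 2, -7) → (-6, 4, 5, -4) → (-5, 8, -3, -7) → (8, 8, -3, 0))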